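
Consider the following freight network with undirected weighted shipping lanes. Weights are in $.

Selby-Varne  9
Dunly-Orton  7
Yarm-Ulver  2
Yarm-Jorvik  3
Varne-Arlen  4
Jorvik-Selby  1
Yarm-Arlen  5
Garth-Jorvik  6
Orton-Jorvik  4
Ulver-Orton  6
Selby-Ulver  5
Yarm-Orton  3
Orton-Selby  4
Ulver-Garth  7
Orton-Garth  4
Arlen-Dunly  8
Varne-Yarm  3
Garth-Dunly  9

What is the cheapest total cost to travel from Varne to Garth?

$10

Settle nodes by increasing distance from Varne:
Varne: 0
Yarm: 3  (via Varne)
Arlen: 4  (via Varne)
Ulver: 5  (via Yarm)
Orton: 6  (via Yarm)
Jorvik: 6  (via Yarm)
Selby: 7  (via Jorvik)
Garth: 10  (via Orton)
Shortest route: Varne → Yarm → Orton → Garth = $10.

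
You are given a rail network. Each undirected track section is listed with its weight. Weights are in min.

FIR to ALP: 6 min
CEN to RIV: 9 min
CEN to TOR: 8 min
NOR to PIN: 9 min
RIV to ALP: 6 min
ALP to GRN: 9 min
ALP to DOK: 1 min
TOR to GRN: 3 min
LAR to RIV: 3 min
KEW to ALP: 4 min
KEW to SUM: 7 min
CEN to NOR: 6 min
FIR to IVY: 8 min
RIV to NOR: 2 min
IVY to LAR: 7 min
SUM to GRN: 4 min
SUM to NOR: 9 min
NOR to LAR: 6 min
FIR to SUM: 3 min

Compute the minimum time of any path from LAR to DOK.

10 min

Settle nodes by increasing distance from LAR:
LAR: 0
RIV: 3  (via LAR)
NOR: 5  (via RIV)
IVY: 7  (via LAR)
ALP: 9  (via RIV)
DOK: 10  (via ALP)
Shortest route: LAR–RIV–ALP–DOK = 10 min.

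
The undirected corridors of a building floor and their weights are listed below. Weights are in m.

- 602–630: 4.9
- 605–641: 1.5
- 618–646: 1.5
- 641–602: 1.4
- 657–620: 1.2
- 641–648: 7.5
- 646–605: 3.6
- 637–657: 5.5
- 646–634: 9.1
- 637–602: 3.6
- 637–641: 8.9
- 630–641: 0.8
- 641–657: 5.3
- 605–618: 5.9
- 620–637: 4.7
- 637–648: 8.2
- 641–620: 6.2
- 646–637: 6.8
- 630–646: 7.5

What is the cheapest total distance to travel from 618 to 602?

8 m

Enumerating some paths:
618 → 646 → 630 → 641 → 602: 1.5+7.5+0.8+1.4 = 11.2
618 → 646 → 605 → 641 → 602: 1.5+3.6+1.5+1.4 = 8
618 → 605 → 641 → 602: 5.9+1.5+1.4 = 8.8
618 → 646 → 637 → 602: 1.5+6.8+3.6 = 11.9
Cheapest is 618 → 646 → 605 → 641 → 602 at 8 m.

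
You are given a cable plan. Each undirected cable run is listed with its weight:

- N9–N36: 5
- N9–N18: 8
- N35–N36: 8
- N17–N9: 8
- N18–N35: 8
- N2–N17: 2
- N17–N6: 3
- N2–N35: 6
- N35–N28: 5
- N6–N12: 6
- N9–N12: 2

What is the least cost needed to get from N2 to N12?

Shortest distances from N2:
N2: 0
N17: 2  (via N2)
N6: 5  (via N17)
N35: 6  (via N2)
N9: 10  (via N17)
N28: 11  (via N35)
N12: 11  (via N6)
Shortest route: N2 → N17 → N6 → N12 = 11.

11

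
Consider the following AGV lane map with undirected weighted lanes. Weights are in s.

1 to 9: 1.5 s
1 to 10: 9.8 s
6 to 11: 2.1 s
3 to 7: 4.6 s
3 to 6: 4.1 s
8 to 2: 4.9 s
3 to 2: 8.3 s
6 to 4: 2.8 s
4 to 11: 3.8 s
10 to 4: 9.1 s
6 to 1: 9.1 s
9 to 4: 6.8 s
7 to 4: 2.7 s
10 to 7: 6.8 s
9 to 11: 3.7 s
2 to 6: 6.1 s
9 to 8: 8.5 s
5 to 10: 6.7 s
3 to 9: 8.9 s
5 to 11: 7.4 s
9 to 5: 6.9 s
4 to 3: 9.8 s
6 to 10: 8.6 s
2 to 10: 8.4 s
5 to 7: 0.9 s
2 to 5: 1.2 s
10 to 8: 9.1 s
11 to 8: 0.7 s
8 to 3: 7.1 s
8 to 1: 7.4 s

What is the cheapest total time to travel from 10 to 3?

Compare a few routes:
10–5–7–3: 6.7+0.9+4.6 = 12.2
10–7–3: 6.8+4.6 = 11.4
The minimum is 11.4 s via 10–7–3.

11.4 s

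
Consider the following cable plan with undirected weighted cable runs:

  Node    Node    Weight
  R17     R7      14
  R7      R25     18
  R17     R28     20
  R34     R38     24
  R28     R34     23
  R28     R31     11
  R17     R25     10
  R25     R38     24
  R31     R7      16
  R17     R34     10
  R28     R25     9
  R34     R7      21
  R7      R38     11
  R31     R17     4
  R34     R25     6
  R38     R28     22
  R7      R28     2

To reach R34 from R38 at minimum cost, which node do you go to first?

Candidate routes:
R38 → R7 → R28 → R25 → R34: 11+2+9+6 = 28
R38 → R34: 24 = 24
Cheapest is R38 → R34 at 24.
So from R38 the first move is to R34.

R34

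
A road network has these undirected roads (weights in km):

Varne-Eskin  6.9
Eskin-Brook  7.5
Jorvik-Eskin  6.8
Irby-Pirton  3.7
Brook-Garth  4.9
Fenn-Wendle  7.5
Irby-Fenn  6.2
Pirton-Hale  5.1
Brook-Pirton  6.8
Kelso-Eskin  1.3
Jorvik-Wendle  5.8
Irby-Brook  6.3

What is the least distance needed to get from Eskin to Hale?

19.4 km

Shortest distances from Eskin:
Eskin: 0
Kelso: 1.3  (via Eskin)
Jorvik: 6.8  (via Eskin)
Varne: 6.9  (via Eskin)
Brook: 7.5  (via Eskin)
Garth: 12.4  (via Brook)
Wendle: 12.6  (via Jorvik)
Irby: 13.8  (via Brook)
Pirton: 14.3  (via Brook)
Hale: 19.4  (via Pirton)
Shortest route: Eskin → Brook → Pirton → Hale = 19.4 km.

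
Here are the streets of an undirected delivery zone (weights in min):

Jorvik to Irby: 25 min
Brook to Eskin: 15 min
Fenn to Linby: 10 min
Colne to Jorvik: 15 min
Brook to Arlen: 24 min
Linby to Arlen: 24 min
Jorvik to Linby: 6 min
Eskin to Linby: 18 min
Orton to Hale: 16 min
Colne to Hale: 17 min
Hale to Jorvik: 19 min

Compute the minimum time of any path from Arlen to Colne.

45 min

Settle nodes by increasing distance from Arlen:
Arlen: 0
Linby: 24  (via Arlen)
Brook: 24  (via Arlen)
Jorvik: 30  (via Linby)
Fenn: 34  (via Linby)
Eskin: 39  (via Brook)
Colne: 45  (via Jorvik)
Shortest route: Arlen–Linby–Jorvik–Colne = 45 min.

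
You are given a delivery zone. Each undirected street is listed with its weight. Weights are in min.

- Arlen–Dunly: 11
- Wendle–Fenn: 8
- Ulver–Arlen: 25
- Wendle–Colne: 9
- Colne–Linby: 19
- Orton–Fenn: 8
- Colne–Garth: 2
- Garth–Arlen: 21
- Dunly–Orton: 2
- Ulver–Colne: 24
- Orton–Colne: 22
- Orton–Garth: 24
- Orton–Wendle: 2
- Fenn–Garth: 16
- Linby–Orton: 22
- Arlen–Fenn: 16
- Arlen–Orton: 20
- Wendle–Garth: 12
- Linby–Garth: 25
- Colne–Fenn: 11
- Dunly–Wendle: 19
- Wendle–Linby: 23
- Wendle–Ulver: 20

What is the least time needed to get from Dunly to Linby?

24 min

Running Dijkstra from Dunly:
Dunly: 0
Orton: 2  (via Dunly)
Wendle: 4  (via Orton)
Fenn: 10  (via Orton)
Arlen: 11  (via Dunly)
Colne: 13  (via Wendle)
Garth: 15  (via Colne)
Ulver: 24  (via Wendle)
Linby: 24  (via Orton)
Shortest route: Dunly–Orton–Linby = 24 min.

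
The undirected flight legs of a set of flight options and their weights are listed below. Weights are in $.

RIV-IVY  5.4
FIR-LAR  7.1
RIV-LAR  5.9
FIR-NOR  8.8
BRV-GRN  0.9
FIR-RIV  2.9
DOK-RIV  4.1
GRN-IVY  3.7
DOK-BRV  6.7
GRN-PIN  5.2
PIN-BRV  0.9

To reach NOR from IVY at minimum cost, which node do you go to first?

RIV

Enumerating some paths:
IVY - RIV - FIR - NOR: 5.4+2.9+8.8 = 17.1
IVY - RIV - LAR - FIR - NOR: 5.4+5.9+7.1+8.8 = 27.2
IVY - GRN - BRV - DOK - RIV - FIR - NOR: 3.7+0.9+6.7+4.1+2.9+8.8 = 27.1
Cheapest is IVY - RIV - FIR - NOR at $17.1.
So from IVY the first move is to RIV.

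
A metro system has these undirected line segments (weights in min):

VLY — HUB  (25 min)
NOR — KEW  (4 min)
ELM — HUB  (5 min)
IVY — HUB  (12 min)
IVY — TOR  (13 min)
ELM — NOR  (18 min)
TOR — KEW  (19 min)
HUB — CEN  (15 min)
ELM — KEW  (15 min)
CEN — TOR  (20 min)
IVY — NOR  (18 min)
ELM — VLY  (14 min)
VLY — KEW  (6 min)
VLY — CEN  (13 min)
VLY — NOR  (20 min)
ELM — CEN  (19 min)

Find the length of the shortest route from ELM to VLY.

Settle nodes by increasing distance from ELM:
ELM: 0
HUB: 5  (via ELM)
VLY: 14  (via ELM)
Shortest route: ELM–VLY = 14 min.

14 min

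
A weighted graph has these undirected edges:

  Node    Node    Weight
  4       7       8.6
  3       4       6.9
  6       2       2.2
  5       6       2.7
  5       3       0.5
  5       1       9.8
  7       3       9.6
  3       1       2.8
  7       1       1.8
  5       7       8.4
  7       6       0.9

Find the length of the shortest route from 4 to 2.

Running Dijkstra from 4:
4: 0
3: 6.9  (via 4)
5: 7.4  (via 3)
7: 8.6  (via 4)
6: 9.5  (via 7)
1: 9.7  (via 3)
2: 11.7  (via 6)
Shortest route: 4–7–6–2 = 11.7.

11.7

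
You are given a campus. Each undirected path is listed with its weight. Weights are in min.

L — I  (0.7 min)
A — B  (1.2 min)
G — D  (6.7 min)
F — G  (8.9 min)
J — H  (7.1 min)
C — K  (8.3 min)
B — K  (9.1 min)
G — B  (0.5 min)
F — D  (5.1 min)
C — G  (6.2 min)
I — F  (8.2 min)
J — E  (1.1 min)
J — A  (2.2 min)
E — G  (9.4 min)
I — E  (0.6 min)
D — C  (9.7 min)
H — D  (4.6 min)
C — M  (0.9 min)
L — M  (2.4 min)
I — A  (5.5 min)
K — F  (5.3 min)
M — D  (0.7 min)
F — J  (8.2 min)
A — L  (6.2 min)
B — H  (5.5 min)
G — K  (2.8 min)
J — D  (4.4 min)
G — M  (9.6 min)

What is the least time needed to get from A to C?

7.9 min

Settle nodes by increasing distance from A:
A: 0
B: 1.2  (via A)
G: 1.7  (via B)
J: 2.2  (via A)
E: 3.3  (via J)
I: 3.9  (via E)
K: 4.5  (via G)
L: 4.6  (via I)
D: 6.6  (via J)
H: 6.7  (via B)
M: 7  (via L)
C: 7.9  (via G)
Shortest route: A → B → G → C = 7.9 min.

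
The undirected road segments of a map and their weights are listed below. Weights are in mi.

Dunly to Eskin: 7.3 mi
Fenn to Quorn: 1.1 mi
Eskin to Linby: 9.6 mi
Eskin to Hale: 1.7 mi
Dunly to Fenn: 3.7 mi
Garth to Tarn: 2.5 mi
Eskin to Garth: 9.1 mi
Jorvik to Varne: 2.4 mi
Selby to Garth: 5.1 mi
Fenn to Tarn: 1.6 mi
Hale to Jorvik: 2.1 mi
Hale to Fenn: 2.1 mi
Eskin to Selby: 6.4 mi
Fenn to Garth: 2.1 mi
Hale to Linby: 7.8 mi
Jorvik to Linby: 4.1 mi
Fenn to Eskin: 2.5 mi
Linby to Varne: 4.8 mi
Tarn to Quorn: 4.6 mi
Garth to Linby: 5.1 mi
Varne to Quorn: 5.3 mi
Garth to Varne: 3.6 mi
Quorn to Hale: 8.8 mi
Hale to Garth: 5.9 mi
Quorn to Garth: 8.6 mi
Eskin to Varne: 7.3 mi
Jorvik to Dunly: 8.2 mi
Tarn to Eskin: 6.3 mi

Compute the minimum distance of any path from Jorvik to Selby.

10.2 mi

Running Dijkstra from Jorvik:
Jorvik: 0
Hale: 2.1  (via Jorvik)
Varne: 2.4  (via Jorvik)
Eskin: 3.8  (via Hale)
Linby: 4.1  (via Jorvik)
Fenn: 4.2  (via Hale)
Quorn: 5.3  (via Fenn)
Tarn: 5.8  (via Fenn)
Garth: 6  (via Varne)
Dunly: 7.9  (via Fenn)
Selby: 10.2  (via Eskin)
Shortest route: Jorvik → Hale → Eskin → Selby = 10.2 mi.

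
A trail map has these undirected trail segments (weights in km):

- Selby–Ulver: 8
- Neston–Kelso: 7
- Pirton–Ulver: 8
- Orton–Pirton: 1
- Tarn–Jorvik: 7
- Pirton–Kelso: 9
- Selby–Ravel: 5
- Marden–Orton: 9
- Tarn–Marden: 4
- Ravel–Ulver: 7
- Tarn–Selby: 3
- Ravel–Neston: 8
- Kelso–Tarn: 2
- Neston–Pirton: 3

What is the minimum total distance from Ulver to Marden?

Settle nodes by increasing distance from Ulver:
Ulver: 0
Ravel: 7  (via Ulver)
Selby: 8  (via Ulver)
Pirton: 8  (via Ulver)
Orton: 9  (via Pirton)
Tarn: 11  (via Selby)
Neston: 11  (via Pirton)
Kelso: 13  (via Tarn)
Marden: 15  (via Tarn)
Shortest route: Ulver → Selby → Tarn → Marden = 15 km.

15 km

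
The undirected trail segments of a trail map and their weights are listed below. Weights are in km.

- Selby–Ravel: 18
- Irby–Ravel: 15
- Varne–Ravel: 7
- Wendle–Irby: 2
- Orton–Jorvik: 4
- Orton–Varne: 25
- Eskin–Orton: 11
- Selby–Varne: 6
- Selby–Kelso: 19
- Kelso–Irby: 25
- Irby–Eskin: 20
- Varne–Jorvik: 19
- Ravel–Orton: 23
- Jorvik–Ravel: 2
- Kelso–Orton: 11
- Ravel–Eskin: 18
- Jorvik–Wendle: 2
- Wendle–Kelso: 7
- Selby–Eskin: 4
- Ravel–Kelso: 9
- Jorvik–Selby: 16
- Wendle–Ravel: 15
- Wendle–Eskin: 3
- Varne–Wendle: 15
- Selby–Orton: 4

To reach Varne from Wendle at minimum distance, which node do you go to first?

Compare a few routes:
Wendle–Varne: 15 = 15
Wendle–Jorvik–Ravel–Varne: 2+2+7 = 11
Wendle–Eskin–Selby–Varne: 3+4+6 = 13
Cheapest is Wendle–Jorvik–Ravel–Varne at 11 km.
So from Wendle the first move is to Jorvik.

Jorvik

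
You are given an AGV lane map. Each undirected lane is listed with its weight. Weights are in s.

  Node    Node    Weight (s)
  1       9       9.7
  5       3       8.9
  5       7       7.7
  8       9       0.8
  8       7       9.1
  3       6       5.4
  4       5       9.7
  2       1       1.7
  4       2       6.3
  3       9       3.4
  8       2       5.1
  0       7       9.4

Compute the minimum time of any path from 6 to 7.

18.7 s

Enumerating some paths:
6 → 3 → 9 → 8 → 2 → 4 → 5 → 7: 5.4+3.4+0.8+5.1+6.3+9.7+7.7 = 38.4
6 → 3 → 9 → 1 → 2 → 8 → 7: 5.4+3.4+9.7+1.7+5.1+9.1 = 34.4
6 → 3 → 5 → 7: 5.4+8.9+7.7 = 22
6 → 3 → 9 → 8 → 7: 5.4+3.4+0.8+9.1 = 18.7
Cheapest is 6 → 3 → 9 → 8 → 7 at 18.7 s.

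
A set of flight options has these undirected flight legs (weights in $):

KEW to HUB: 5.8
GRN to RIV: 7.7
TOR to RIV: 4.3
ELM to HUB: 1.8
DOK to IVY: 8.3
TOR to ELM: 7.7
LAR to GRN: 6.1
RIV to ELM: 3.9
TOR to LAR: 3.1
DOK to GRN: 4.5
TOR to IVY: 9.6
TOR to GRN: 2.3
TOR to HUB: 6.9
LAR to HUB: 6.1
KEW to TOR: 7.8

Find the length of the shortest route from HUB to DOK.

$13.7

Enumerating some paths:
HUB - LAR - TOR - GRN - DOK: 6.1+3.1+2.3+4.5 = 16
HUB - ELM - TOR - GRN - DOK: 1.8+7.7+2.3+4.5 = 16.3
HUB - TOR - GRN - DOK: 6.9+2.3+4.5 = 13.7
HUB - LAR - GRN - DOK: 6.1+6.1+4.5 = 16.7
The minimum is $13.7 via HUB - TOR - GRN - DOK.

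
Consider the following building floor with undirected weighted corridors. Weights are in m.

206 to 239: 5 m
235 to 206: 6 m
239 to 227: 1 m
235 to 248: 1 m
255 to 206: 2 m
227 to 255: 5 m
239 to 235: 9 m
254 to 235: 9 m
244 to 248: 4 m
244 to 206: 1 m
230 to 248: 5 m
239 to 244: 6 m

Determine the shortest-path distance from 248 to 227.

Settle nodes by increasing distance from 248:
248: 0
235: 1  (via 248)
244: 4  (via 248)
230: 5  (via 248)
206: 5  (via 244)
255: 7  (via 206)
254: 10  (via 235)
239: 10  (via 235)
227: 11  (via 239)
Shortest route: 248–235–239–227 = 11 m.

11 m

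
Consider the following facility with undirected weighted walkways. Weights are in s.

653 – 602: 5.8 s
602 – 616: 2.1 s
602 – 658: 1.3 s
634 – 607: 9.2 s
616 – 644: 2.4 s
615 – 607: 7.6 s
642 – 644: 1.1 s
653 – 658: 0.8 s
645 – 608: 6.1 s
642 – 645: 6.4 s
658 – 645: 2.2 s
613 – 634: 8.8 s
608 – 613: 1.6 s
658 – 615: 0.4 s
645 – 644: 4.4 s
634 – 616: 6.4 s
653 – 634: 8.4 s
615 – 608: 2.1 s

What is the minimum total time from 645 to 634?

Enumerating some paths:
645 → 658 → 602 → 616 → 634: 2.2+1.3+2.1+6.4 = 12
645 → 658 → 653 → 634: 2.2+0.8+8.4 = 11.4
The minimum is 11.4 s via 645 → 658 → 653 → 634.

11.4 s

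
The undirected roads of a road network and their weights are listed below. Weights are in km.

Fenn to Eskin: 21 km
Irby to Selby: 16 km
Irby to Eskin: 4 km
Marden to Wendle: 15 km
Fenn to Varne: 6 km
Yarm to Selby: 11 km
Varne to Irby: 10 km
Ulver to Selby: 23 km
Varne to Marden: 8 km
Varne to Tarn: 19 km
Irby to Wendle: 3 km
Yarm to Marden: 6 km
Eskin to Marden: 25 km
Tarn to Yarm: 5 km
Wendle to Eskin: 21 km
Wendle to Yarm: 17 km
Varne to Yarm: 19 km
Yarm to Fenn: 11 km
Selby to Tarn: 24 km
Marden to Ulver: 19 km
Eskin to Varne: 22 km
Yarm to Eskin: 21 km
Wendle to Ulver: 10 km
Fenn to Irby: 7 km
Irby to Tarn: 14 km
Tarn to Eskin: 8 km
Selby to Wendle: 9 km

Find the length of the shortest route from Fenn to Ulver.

Enumerating some paths:
Fenn–Varne–Marden–Ulver: 6+8+19 = 33
Fenn–Varne–Irby–Wendle–Ulver: 6+10+3+10 = 29
Fenn–Irby–Wendle–Ulver: 7+3+10 = 20
Cheapest is Fenn–Irby–Wendle–Ulver at 20 km.

20 km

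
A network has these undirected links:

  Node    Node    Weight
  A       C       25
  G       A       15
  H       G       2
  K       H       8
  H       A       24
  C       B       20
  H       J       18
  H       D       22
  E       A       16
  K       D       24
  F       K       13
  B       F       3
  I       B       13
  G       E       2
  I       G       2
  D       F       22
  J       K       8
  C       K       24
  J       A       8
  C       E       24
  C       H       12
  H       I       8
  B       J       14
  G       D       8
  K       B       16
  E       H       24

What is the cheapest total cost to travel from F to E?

20

Shortest distances from F:
F: 0
B: 3  (via F)
K: 13  (via F)
I: 16  (via B)
J: 17  (via B)
G: 18  (via I)
E: 20  (via G)
Shortest route: F → B → I → G → E = 20.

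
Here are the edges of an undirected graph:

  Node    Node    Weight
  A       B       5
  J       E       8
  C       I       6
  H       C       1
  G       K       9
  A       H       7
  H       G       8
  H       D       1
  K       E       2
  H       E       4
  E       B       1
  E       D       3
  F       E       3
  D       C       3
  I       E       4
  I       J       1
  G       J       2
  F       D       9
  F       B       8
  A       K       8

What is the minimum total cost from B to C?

Running Dijkstra from B:
B: 0
E: 1  (via B)
K: 3  (via E)
D: 4  (via E)
F: 4  (via E)
A: 5  (via B)
H: 5  (via E)
I: 5  (via E)
C: 6  (via H)
Shortest route: B–E–H–C = 6.

6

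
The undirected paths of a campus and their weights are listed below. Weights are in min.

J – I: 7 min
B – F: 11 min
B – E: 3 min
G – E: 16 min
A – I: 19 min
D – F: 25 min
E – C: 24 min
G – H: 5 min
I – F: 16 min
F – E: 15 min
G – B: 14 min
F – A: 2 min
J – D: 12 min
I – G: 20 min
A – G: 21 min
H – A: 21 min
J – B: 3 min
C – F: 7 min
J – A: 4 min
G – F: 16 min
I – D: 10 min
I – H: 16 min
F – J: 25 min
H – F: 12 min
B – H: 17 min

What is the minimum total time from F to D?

18 min

Candidate routes:
F - A - J - I - D: 2+4+7+10 = 23
F - D: 25 = 25
F - A - J - D: 2+4+12 = 18
F - I - D: 16+10 = 26
Cheapest is F - A - J - D at 18 min.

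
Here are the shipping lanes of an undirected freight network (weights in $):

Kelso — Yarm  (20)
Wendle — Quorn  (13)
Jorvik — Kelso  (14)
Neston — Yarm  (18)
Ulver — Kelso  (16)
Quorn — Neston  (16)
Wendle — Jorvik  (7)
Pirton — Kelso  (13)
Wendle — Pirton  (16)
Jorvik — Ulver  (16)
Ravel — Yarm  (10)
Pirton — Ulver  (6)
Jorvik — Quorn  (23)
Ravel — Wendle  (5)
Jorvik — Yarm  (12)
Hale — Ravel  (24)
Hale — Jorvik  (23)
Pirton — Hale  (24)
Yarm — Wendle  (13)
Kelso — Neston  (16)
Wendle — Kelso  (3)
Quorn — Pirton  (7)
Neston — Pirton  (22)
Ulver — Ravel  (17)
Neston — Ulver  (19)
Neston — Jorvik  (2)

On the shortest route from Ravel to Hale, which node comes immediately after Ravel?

Enumerating some paths:
Ravel–Wendle–Kelso–Jorvik–Hale: 5+3+14+23 = 45
Ravel–Hale: 24 = 24
Ravel–Yarm–Jorvik–Hale: 10+12+23 = 45
Ravel–Wendle–Jorvik–Hale: 5+7+23 = 35
The minimum is $24 via Ravel–Hale.
So from Ravel the first move is to Hale.

Hale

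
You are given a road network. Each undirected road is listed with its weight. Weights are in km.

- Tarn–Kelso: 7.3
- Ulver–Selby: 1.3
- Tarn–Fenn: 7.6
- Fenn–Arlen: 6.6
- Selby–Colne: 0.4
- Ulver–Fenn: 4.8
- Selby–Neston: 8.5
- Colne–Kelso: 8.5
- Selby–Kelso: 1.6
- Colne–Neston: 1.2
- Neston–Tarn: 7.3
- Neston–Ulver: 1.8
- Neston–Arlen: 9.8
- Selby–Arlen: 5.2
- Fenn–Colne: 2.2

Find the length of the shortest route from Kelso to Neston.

Compare a few routes:
Kelso - Selby - Colne - Neston: 1.6+0.4+1.2 = 3.2
Kelso - Selby - Ulver - Neston: 1.6+1.3+1.8 = 4.7
Cheapest is Kelso - Selby - Colne - Neston at 3.2 km.

3.2 km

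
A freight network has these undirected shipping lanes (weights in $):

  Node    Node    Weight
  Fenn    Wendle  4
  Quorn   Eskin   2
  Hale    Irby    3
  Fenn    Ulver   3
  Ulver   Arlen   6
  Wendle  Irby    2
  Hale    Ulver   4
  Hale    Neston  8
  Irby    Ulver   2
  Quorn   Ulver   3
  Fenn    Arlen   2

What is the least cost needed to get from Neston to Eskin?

$17

Enumerating some paths:
Neston - Hale - Irby - Ulver - Quorn - Eskin: 8+3+2+3+2 = 18
Neston - Hale - Ulver - Quorn - Eskin: 8+4+3+2 = 17
Neston - Hale - Irby - Wendle - Fenn - Ulver - Quorn - Eskin: 8+3+2+4+3+3+2 = 25
The minimum is $17 via Neston - Hale - Ulver - Quorn - Eskin.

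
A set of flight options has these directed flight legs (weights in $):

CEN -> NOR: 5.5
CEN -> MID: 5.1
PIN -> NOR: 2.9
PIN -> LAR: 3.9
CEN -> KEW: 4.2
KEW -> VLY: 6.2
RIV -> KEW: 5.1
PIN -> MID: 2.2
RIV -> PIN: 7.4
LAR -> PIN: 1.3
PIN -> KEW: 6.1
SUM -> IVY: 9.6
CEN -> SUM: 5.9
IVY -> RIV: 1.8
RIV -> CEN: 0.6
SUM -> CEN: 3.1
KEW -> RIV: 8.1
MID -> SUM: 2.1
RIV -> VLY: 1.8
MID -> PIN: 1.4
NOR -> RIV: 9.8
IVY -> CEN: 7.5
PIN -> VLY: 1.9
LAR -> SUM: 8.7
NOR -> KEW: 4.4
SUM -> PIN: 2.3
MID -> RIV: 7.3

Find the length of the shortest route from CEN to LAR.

$10.4

Shortest distances from CEN:
CEN: 0
KEW: 4.2  (via CEN)
MID: 5.1  (via CEN)
NOR: 5.5  (via CEN)
SUM: 5.9  (via CEN)
PIN: 6.5  (via MID)
VLY: 8.4  (via PIN)
LAR: 10.4  (via PIN)
Shortest route: CEN–MID–PIN–LAR = $10.4.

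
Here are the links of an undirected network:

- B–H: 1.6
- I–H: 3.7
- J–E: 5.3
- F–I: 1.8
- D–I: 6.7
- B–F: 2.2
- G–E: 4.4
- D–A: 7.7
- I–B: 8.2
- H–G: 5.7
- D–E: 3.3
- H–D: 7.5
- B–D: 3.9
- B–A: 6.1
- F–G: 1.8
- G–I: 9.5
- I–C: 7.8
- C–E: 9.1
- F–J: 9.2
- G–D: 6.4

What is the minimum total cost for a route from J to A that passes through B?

Shortest J→B: J → F → B = 11.4
Best B to A: B → A costing 6.1
Total via B: 11.4 + 6.1 = 17.5.

17.5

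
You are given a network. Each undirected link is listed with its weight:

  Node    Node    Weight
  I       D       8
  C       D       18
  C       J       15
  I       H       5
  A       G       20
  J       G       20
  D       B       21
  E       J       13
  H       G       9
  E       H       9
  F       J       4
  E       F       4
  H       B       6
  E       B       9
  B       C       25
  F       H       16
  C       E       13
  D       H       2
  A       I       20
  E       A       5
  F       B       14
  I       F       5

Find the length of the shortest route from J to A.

Settle nodes by increasing distance from J:
J: 0
F: 4  (via J)
E: 8  (via F)
I: 9  (via F)
A: 13  (via E)
Shortest route: J–F–E–A = 13.

13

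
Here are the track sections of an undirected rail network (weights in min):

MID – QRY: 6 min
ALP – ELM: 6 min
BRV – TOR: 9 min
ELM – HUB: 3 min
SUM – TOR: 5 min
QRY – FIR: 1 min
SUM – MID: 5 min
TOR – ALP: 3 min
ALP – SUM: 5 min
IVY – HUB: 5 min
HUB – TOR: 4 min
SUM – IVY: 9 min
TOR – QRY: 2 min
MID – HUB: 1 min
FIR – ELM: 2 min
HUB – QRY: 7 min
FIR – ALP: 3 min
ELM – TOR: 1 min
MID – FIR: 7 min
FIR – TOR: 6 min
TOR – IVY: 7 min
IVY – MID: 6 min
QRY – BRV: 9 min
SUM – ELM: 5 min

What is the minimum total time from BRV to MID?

Shortest distances from BRV:
BRV: 0
TOR: 9  (via BRV)
QRY: 9  (via BRV)
FIR: 10  (via QRY)
ELM: 10  (via TOR)
ALP: 12  (via TOR)
HUB: 13  (via TOR)
MID: 14  (via HUB)
Shortest route: BRV–TOR–HUB–MID = 14 min.

14 min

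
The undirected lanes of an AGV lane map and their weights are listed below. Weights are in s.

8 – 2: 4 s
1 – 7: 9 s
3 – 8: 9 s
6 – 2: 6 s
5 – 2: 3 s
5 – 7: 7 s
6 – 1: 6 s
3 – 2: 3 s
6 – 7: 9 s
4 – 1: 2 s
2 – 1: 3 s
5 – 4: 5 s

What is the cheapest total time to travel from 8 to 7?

Settle nodes by increasing distance from 8:
8: 0
2: 4  (via 8)
1: 7  (via 2)
3: 7  (via 2)
5: 7  (via 2)
4: 9  (via 1)
6: 10  (via 2)
7: 14  (via 5)
Shortest route: 8 → 2 → 5 → 7 = 14 s.

14 s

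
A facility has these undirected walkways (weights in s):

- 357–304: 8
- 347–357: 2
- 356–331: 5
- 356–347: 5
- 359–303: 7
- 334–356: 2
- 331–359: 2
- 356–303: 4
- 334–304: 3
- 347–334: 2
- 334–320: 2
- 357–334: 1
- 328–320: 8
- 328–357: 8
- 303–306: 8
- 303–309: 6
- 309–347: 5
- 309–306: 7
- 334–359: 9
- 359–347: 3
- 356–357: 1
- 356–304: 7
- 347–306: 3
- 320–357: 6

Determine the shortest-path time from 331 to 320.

9 s

Settle nodes by increasing distance from 331:
331: 0
359: 2  (via 331)
347: 5  (via 359)
356: 5  (via 331)
357: 6  (via 356)
334: 7  (via 347)
306: 8  (via 347)
303: 9  (via 359)
320: 9  (via 334)
Shortest route: 331 → 359 → 347 → 334 → 320 = 9 s.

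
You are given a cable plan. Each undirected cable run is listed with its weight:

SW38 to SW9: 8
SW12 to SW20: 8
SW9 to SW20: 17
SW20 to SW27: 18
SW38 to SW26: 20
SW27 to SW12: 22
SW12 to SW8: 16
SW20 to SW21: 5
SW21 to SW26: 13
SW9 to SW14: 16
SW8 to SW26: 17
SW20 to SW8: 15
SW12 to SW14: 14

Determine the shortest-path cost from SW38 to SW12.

33

Enumerating some paths:
SW38–SW9–SW14–SW12: 8+16+14 = 38
SW38–SW9–SW20–SW12: 8+17+8 = 33
The minimum is 33 via SW38–SW9–SW20–SW12.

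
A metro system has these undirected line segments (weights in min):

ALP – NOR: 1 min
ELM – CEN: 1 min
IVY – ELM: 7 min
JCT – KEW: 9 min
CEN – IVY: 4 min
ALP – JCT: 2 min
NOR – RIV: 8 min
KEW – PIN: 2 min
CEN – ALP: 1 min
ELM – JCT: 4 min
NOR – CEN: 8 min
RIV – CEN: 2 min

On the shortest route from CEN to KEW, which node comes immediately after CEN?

Compare a few routes:
CEN → ELM → JCT → KEW: 1+4+9 = 14
CEN → ALP → JCT → KEW: 1+2+9 = 12
Cheapest is CEN → ALP → JCT → KEW at 12 min.
So from CEN the first move is to ALP.

ALP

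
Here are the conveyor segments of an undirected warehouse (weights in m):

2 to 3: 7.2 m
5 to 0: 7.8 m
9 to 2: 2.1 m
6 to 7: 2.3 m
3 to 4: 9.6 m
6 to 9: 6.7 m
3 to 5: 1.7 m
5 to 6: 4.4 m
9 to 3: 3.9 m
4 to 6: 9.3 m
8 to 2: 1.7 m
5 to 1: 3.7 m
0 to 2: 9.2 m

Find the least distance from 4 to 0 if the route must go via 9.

Shortest 4→9: 4 → 3 → 9 = 13.5
Best 9 to 0: 9 → 2 → 0 costing 11.3
Total via 9: 13.5 + 11.3 = 24.8 m.

24.8 m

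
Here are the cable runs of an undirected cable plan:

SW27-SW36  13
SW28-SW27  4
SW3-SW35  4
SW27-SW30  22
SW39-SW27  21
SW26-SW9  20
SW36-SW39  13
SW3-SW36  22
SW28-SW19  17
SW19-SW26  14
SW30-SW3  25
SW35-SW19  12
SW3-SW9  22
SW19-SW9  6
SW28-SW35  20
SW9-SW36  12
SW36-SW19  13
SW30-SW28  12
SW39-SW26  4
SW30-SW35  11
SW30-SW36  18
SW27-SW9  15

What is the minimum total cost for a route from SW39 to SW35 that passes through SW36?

38

Best SW39 to SW36: SW39 → SW36 costing 13
Best SW36 to SW35: SW36 → SW19 → SW35 costing 25
Total via SW36: 13 + 25 = 38.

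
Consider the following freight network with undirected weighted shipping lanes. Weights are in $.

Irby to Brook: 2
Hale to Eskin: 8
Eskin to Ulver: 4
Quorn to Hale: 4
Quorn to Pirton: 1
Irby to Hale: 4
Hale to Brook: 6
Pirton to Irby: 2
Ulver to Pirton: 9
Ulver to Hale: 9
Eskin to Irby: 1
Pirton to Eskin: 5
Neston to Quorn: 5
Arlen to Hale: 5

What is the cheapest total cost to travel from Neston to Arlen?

Candidate routes:
Neston - Quorn - Hale - Arlen: 5+4+5 = 14
Neston - Quorn - Pirton - Irby - Brook - Hale - Arlen: 5+1+2+2+6+5 = 21
Neston - Quorn - Pirton - Irby - Hale - Arlen: 5+1+2+4+5 = 17
Cheapest is Neston - Quorn - Hale - Arlen at $14.

$14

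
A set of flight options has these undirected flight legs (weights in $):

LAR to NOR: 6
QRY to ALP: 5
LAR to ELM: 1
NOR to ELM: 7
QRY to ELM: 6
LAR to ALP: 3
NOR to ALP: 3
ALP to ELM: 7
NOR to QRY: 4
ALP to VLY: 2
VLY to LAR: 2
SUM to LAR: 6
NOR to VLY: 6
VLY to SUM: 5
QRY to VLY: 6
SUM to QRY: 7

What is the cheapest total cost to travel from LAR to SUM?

Running Dijkstra from LAR:
LAR: 0
ELM: 1  (via LAR)
VLY: 2  (via LAR)
ALP: 3  (via LAR)
SUM: 6  (via LAR)
Shortest route: LAR → SUM = $6.

$6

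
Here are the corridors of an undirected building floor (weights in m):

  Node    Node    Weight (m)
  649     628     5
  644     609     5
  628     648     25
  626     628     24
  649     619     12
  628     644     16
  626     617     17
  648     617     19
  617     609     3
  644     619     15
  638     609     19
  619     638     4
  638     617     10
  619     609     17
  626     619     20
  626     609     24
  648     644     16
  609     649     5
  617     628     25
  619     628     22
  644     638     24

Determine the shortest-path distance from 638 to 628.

Compare a few routes:
638 - 617 - 609 - 649 - 628: 10+3+5+5 = 23
638 - 619 - 649 - 628: 4+12+5 = 21
The minimum is 21 m via 638 - 619 - 649 - 628.

21 m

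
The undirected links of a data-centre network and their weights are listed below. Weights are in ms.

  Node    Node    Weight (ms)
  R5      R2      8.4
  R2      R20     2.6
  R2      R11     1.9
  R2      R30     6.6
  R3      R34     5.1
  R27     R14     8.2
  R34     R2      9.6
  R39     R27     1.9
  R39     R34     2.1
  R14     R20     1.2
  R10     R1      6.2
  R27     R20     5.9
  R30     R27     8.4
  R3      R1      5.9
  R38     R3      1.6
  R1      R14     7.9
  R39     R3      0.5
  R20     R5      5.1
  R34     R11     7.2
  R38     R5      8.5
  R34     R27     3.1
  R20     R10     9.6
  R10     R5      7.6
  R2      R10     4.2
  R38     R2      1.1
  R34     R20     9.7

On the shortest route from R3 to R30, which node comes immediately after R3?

R38

Candidate routes:
R3 - R38 - R2 - R30: 1.6+1.1+6.6 = 9.3
R3 - R39 - R27 - R30: 0.5+1.9+8.4 = 10.8
Cheapest is R3 - R38 - R2 - R30 at 9.3 ms.
So from R3 the first move is to R38.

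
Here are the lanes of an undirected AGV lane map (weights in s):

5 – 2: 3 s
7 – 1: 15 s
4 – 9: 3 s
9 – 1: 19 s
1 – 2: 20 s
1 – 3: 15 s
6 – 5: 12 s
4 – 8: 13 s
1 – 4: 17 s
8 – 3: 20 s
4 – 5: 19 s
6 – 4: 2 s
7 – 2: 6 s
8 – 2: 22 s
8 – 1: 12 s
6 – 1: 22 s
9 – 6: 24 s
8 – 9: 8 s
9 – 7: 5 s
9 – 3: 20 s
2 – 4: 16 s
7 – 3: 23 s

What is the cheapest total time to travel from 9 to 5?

Settle nodes by increasing distance from 9:
9: 0
4: 3  (via 9)
6: 5  (via 4)
7: 5  (via 9)
8: 8  (via 9)
2: 11  (via 7)
5: 14  (via 2)
Shortest route: 9 → 7 → 2 → 5 = 14 s.

14 s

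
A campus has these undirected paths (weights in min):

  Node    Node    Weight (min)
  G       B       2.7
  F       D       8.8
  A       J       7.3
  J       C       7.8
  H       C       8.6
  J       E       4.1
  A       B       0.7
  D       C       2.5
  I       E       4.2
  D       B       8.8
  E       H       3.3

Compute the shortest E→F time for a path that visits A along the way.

29.7 min

Best E to A: E–J–A costing 11.4
Best A to F: A–B–D–F costing 18.3
Total via A: 11.4 + 18.3 = 29.7 min.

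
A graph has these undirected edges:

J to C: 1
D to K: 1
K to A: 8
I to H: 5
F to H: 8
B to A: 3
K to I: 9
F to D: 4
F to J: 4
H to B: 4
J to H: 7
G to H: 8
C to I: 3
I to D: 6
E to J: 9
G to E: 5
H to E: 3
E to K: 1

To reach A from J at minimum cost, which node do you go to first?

Enumerating some paths:
J - H - B - A: 7+4+3 = 14
J - C - I - H - B - A: 1+3+5+4+3 = 16
The minimum is 14 via J - H - B - A.
So from J the first move is to H.

H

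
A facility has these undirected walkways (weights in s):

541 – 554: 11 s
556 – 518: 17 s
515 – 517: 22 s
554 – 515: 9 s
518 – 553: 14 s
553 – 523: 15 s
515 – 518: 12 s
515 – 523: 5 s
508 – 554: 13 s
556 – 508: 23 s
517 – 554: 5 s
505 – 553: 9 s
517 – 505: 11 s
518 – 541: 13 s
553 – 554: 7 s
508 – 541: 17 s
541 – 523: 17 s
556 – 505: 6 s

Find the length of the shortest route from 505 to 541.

Compare a few routes:
505 - 556 - 518 - 541: 6+17+13 = 36
505 - 553 - 554 - 541: 9+7+11 = 27
Cheapest is 505 - 553 - 554 - 541 at 27 s.

27 s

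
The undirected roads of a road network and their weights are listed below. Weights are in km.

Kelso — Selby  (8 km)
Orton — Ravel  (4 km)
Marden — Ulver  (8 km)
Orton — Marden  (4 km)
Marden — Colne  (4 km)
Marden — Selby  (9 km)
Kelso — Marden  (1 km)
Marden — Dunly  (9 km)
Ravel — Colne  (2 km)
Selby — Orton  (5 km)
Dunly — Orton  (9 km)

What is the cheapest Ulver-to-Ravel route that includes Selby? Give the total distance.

Shortest Ulver→Selby: Ulver → Marden → Selby = 17
Best Selby to Ravel: Selby → Orton → Ravel costing 9
Total via Selby: 17 + 9 = 26 km.

26 km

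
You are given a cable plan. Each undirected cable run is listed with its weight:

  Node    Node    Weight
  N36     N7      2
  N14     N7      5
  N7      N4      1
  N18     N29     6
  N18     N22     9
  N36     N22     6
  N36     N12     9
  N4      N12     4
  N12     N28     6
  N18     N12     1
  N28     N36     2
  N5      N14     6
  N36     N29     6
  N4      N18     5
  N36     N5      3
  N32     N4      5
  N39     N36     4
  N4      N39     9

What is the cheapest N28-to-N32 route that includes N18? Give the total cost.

17

Best N28 to N18: N28 → N12 → N18 costing 7
Shortest N18→N32: N18 → N4 → N32 = 10
Total via N18: 7 + 10 = 17.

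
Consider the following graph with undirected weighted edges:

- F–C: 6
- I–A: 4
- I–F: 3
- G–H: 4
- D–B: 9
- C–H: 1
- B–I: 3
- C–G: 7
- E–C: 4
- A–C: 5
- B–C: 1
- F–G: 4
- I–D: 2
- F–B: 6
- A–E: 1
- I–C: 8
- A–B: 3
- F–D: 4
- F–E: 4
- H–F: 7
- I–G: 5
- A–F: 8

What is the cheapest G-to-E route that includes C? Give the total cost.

Shortest G→C: G → H → C = 5
Shortest C→E: C → E = 4
Total via C: 5 + 4 = 9.

9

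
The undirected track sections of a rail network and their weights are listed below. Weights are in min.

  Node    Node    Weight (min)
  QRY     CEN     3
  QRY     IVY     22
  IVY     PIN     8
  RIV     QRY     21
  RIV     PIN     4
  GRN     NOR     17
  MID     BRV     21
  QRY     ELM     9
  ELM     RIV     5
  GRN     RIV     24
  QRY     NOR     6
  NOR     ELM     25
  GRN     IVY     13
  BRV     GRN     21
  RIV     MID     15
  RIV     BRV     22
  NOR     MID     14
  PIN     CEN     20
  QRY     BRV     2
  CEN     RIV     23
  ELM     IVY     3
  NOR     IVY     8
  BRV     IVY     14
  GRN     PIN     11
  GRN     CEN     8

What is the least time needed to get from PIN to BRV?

20 min

Compare a few routes:
PIN - IVY - ELM - QRY - BRV: 8+3+9+2 = 22
PIN - RIV - ELM - QRY - BRV: 4+5+9+2 = 20
PIN - IVY - NOR - QRY - BRV: 8+8+6+2 = 24
PIN - IVY - BRV: 8+14 = 22
The minimum is 20 min via PIN - RIV - ELM - QRY - BRV.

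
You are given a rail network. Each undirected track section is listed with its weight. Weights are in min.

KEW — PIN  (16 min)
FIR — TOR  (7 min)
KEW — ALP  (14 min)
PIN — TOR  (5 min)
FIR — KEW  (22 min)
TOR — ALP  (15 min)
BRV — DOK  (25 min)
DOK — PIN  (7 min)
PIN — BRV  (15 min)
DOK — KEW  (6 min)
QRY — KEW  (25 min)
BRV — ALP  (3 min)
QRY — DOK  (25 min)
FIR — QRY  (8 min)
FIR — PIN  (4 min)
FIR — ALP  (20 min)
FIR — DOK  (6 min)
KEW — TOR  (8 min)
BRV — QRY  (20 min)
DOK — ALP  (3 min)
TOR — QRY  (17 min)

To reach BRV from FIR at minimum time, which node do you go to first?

DOK

Enumerating some paths:
FIR - ALP - BRV: 20+3 = 23
FIR - DOK - ALP - BRV: 6+3+3 = 12
FIR - PIN - DOK - ALP - BRV: 4+7+3+3 = 17
FIR - PIN - BRV: 4+15 = 19
The minimum is 12 min via FIR - DOK - ALP - BRV.
So from FIR the first move is to DOK.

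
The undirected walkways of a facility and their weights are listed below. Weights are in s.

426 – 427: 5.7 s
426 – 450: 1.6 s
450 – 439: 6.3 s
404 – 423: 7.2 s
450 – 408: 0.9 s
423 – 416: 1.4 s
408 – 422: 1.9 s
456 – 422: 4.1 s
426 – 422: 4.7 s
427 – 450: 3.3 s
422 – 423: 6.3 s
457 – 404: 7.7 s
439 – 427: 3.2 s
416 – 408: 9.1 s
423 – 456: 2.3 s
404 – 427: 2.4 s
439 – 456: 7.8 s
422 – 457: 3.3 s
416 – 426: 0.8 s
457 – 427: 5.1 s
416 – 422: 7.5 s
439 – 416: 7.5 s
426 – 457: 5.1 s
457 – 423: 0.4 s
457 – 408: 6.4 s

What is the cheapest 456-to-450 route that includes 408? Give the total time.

6.9 s

Shortest 456→408: 456 → 422 → 408 = 6
Best 408 to 450: 408 → 450 costing 0.9
Total via 408: 6 + 0.9 = 6.9 s.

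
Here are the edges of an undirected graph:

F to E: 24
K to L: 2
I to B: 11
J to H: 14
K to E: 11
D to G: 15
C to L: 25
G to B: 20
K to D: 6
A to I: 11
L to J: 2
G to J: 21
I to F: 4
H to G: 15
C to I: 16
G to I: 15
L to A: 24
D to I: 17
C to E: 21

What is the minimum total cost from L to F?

Running Dijkstra from L:
L: 0
J: 2  (via L)
K: 2  (via L)
D: 8  (via K)
E: 13  (via K)
H: 16  (via J)
G: 23  (via J)
A: 24  (via L)
C: 25  (via L)
I: 25  (via D)
F: 29  (via I)
Shortest route: L → K → D → I → F = 29.

29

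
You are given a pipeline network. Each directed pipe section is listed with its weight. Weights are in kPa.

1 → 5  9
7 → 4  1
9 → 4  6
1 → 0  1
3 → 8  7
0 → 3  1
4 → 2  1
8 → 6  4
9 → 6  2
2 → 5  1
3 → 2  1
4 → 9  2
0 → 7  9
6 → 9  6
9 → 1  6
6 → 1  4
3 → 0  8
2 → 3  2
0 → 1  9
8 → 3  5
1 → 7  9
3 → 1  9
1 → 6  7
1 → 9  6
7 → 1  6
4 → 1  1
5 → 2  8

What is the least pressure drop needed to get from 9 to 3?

8 kPa

Running Dijkstra from 9:
9: 0
6: 2  (via 9)
1: 6  (via 9)
4: 6  (via 9)
0: 7  (via 1)
2: 7  (via 4)
3: 8  (via 0)
Shortest route: 9 → 1 → 0 → 3 = 8 kPa.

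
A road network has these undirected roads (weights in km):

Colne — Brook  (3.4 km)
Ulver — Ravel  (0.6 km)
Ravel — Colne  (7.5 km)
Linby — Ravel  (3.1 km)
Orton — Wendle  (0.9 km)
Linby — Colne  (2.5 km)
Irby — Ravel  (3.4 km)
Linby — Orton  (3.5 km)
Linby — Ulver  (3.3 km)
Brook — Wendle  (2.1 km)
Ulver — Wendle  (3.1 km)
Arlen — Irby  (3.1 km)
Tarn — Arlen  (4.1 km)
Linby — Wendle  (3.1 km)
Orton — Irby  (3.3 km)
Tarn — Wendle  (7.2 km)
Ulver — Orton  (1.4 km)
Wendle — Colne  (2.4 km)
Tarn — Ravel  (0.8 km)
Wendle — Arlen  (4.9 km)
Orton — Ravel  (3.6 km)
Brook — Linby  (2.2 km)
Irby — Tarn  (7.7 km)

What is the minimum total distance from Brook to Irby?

Enumerating some paths:
Brook - Wendle - Orton - Ulver - Ravel - Irby: 2.1+0.9+1.4+0.6+3.4 = 8.4
Brook - Wendle - Orton - Irby: 2.1+0.9+3.3 = 6.3
Cheapest is Brook - Wendle - Orton - Irby at 6.3 km.

6.3 km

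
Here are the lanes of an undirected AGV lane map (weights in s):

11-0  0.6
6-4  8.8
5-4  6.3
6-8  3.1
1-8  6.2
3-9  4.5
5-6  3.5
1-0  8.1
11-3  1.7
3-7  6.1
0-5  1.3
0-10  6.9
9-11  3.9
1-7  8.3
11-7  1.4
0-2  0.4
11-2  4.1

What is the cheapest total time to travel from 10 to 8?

Settle nodes by increasing distance from 10:
10: 0
0: 6.9  (via 10)
2: 7.3  (via 0)
11: 7.5  (via 0)
5: 8.2  (via 0)
7: 8.9  (via 11)
3: 9.2  (via 11)
9: 11.4  (via 11)
6: 11.7  (via 5)
4: 14.5  (via 5)
8: 14.8  (via 6)
Shortest route: 10–0–5–6–8 = 14.8 s.

14.8 s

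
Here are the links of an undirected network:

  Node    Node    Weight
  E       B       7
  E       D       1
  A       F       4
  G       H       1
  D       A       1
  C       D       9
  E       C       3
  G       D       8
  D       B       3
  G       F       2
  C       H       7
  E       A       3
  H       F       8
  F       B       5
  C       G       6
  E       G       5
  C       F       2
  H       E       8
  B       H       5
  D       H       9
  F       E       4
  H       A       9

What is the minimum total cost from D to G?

Compare a few routes:
D–E–F–G: 1+4+2 = 7
D–A–F–G: 1+4+2 = 7
D–G: 8 = 8
D–E–G: 1+5 = 6
The minimum is 6 via D–E–G.

6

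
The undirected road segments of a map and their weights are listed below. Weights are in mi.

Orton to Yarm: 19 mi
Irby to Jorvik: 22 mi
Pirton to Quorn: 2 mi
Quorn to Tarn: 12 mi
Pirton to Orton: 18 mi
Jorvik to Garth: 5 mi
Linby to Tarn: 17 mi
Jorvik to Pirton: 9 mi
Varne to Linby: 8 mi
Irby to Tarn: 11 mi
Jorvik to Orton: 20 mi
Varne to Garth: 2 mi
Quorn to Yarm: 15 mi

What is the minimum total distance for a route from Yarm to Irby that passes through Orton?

Shortest Yarm→Orton: Yarm–Orton = 19
Best Orton to Irby: Orton–Jorvik–Irby costing 42
Total via Orton: 19 + 42 = 61 mi.

61 mi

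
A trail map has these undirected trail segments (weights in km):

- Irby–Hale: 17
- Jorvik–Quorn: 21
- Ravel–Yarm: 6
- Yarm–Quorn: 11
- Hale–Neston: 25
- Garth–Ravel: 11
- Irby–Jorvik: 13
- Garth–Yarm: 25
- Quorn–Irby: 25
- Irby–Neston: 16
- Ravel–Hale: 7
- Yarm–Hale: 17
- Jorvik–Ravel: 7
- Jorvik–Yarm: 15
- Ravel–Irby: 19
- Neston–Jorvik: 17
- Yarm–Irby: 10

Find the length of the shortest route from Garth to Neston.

35 km

Shortest distances from Garth:
Garth: 0
Ravel: 11  (via Garth)
Yarm: 17  (via Ravel)
Hale: 18  (via Ravel)
Jorvik: 18  (via Ravel)
Irby: 27  (via Yarm)
Quorn: 28  (via Yarm)
Neston: 35  (via Jorvik)
Shortest route: Garth–Ravel–Jorvik–Neston = 35 km.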